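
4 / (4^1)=1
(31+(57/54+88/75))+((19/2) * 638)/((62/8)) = 11373343/13950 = 815.29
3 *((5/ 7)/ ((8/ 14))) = 15/ 4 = 3.75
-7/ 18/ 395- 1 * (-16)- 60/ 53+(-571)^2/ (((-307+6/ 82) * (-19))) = 3188416451947/ 45049272840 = 70.78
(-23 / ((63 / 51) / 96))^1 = -12512 / 7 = -1787.43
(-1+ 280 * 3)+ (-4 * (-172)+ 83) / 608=510883 / 608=840.27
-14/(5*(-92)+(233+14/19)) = 266/4299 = 0.06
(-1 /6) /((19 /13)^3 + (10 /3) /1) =-2197 /85094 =-0.03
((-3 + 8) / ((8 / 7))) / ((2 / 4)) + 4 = 51 / 4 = 12.75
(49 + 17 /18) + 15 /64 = 28903 /576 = 50.18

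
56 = 56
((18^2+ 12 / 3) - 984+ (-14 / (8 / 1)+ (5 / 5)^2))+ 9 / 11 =-28861 / 44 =-655.93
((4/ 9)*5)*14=280/ 9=31.11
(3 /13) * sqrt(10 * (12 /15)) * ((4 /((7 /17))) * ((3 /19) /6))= 204 * sqrt(2) /1729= 0.17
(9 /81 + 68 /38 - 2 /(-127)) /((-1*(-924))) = 41617 /20066508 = 0.00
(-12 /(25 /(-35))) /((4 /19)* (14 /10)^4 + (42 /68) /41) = 39729000 /1948193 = 20.39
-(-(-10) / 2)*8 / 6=-20 / 3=-6.67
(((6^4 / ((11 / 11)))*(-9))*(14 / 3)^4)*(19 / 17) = -105106176 / 17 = -6182716.24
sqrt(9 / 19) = 3 * sqrt(19) / 19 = 0.69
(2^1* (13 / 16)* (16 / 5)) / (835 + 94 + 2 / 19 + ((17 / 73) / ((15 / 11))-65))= 108186 / 17981263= 0.01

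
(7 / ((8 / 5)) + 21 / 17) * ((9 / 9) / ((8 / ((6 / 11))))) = 2289 / 5984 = 0.38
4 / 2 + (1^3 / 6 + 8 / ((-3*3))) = 23 / 18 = 1.28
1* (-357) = -357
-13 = -13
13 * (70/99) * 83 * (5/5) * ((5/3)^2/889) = 269750/113157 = 2.38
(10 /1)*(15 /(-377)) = -150 /377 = -0.40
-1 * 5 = -5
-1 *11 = -11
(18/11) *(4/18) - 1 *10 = -106/11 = -9.64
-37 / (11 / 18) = -666 / 11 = -60.55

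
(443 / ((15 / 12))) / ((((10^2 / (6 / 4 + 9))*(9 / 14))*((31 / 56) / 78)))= 31605392 / 3875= 8156.23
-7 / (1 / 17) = -119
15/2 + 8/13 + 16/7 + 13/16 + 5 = 23607/1456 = 16.21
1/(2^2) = 1/4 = 0.25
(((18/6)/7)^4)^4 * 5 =215233605/33232930569601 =0.00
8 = 8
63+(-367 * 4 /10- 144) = -1139 /5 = -227.80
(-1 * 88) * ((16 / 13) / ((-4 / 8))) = 2816 / 13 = 216.62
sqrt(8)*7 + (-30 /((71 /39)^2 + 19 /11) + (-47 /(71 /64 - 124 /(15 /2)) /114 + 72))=14*sqrt(2) + 156801641491 /2373043855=85.88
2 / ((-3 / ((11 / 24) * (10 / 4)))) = -55 / 72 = -0.76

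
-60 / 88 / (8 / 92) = -345 / 44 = -7.84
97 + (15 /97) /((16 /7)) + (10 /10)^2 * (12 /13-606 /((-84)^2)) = 290373245 /2965872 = 97.90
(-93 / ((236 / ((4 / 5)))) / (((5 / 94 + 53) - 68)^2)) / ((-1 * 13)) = 821748 / 7570385875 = 0.00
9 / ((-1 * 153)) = -1 / 17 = -0.06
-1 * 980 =-980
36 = 36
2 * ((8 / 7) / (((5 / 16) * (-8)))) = -32 / 35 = -0.91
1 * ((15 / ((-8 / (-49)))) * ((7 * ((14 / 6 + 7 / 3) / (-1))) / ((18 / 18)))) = -12005 / 4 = -3001.25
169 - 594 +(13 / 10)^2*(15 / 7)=-58993 / 140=-421.38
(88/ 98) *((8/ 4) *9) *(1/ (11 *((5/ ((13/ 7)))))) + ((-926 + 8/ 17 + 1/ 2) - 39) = -56180731/ 58310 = -963.48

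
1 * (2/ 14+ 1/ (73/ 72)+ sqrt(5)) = 577/ 511+ sqrt(5) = 3.37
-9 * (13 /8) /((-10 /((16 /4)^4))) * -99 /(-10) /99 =936 /25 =37.44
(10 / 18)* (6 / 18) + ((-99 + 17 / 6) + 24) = -71.98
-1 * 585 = -585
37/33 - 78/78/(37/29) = 412/1221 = 0.34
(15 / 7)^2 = 225 / 49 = 4.59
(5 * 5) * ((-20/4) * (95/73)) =-11875/73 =-162.67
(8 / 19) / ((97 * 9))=8 / 16587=0.00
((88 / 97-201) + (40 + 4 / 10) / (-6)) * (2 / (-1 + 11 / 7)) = -1053262 / 1455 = -723.89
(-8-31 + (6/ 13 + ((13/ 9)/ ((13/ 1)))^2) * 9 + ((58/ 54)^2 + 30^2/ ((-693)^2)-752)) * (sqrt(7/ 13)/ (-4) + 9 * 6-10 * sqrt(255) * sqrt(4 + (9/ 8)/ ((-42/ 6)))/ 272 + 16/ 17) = -41227724723930/ 955215261 + 44141032895 * sqrt(91)/ 2921834916 + 1103525822375 * sqrt(30702)/ 213968218464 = -42112.87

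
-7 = -7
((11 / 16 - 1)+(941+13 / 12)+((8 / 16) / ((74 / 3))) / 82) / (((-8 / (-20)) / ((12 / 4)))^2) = 5143200225 / 97088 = 52974.62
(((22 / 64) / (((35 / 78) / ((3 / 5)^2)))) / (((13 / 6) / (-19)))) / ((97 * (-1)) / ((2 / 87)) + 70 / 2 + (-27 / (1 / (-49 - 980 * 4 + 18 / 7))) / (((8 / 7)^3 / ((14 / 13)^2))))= -45776016 / 1495727232125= -0.00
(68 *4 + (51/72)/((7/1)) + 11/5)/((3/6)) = 230413/420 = 548.60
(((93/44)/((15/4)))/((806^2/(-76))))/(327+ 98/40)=-76/379717481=-0.00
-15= -15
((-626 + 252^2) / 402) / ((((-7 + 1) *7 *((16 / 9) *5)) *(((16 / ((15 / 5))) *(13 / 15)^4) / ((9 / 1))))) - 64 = -447525568337 / 6858295808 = -65.25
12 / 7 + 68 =488 / 7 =69.71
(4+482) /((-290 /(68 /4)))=-4131 /145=-28.49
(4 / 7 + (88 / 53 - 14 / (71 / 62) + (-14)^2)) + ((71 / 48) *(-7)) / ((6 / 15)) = 404903831 / 2528736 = 160.12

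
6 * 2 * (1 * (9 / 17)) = 108 / 17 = 6.35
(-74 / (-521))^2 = 5476 / 271441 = 0.02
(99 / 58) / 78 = 33 / 1508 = 0.02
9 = 9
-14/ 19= -0.74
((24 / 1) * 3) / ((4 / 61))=1098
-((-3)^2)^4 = -6561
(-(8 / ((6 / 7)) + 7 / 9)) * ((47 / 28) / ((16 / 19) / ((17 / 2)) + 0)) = -197353 / 1152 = -171.31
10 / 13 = 0.77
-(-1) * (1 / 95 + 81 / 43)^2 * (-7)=-419136508 / 16687225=-25.12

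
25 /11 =2.27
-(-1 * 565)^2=-319225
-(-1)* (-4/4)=-1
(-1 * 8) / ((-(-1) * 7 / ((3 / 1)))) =-24 / 7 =-3.43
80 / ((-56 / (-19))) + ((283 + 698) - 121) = 6210 / 7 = 887.14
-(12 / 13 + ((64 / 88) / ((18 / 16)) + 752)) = -969844 / 1287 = -753.57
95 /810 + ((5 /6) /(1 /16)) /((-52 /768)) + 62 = -283901 /2106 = -134.81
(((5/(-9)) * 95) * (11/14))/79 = -5225/9954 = -0.52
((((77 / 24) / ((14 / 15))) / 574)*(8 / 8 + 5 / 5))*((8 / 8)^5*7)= 0.08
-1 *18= -18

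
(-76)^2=5776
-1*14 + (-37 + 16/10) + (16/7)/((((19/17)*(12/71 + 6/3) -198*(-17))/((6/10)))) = -878689577/17787385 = -49.40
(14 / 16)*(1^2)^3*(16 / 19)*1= 14 / 19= 0.74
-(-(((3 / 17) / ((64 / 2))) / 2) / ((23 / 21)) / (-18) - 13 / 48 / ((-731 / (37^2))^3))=-6137700098311 / 3449937213312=-1.78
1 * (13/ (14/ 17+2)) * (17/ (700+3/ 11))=41327/ 369744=0.11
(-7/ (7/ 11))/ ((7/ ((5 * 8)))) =-440/ 7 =-62.86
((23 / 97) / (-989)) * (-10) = 10 / 4171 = 0.00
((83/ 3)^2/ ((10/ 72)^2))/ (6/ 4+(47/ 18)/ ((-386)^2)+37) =2660515486848/ 2581356875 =1030.67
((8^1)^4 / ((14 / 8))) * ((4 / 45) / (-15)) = -65536 / 4725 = -13.87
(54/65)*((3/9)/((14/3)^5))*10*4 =2187/436982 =0.01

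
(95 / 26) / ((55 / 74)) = 4.92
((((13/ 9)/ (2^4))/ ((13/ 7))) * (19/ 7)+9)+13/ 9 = 1523/ 144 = 10.58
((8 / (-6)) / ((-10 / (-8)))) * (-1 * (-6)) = -32 / 5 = -6.40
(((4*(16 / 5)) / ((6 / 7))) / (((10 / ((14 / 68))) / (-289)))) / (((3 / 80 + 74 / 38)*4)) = -72352 / 6465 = -11.19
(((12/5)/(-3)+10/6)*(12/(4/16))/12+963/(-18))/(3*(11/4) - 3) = -3002/315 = -9.53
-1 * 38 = -38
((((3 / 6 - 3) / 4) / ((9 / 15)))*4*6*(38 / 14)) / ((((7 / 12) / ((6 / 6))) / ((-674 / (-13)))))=-3841800 / 637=-6031.08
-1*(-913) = 913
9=9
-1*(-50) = 50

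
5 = 5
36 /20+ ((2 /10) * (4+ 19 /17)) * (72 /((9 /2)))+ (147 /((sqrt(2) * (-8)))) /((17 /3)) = 309 /17 - 441 * sqrt(2) /272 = 15.88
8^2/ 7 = 64/ 7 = 9.14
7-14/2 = 0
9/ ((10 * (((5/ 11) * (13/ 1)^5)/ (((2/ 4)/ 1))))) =99/ 37129300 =0.00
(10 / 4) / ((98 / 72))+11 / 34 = 2.16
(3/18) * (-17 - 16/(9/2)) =-185/54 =-3.43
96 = 96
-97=-97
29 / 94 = 0.31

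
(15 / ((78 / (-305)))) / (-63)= 1525 / 1638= 0.93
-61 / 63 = -0.97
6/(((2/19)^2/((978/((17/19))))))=10062153/17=591891.35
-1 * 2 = -2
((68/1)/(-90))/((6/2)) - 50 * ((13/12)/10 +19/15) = -37261/540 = -69.00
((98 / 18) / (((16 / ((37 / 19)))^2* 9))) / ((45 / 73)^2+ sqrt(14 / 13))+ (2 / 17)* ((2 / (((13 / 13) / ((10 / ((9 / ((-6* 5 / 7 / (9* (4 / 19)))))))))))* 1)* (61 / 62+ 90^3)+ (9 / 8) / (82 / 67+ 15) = -1484963447249728147905567193 / 3444647927070233044224+ 1904982404521* sqrt(182) / 2577079968770304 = -431092.94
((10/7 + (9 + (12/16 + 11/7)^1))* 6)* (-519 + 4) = -78795/2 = -39397.50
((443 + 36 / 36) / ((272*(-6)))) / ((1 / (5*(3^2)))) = -1665 / 136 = -12.24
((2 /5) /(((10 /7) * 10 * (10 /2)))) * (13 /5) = 91 /6250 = 0.01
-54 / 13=-4.15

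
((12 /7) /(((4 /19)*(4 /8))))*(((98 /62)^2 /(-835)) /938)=-2793 /53763145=-0.00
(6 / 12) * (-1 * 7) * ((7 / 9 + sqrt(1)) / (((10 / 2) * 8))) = -7 / 45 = -0.16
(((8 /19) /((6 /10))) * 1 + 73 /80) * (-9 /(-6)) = 7361 /3040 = 2.42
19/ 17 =1.12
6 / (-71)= -6 / 71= -0.08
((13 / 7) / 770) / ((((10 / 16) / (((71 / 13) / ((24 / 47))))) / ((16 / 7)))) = 26696 / 282975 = 0.09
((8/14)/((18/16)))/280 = 4/2205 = 0.00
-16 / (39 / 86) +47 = 457 / 39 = 11.72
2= 2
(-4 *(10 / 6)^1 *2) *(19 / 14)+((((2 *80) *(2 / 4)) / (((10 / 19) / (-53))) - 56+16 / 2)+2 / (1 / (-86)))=-174176 / 21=-8294.10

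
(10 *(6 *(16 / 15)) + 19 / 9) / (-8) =-595 / 72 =-8.26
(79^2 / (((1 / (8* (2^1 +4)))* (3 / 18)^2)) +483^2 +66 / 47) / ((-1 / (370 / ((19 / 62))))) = -11879105192700 / 893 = -13302469420.72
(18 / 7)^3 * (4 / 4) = 5832 / 343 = 17.00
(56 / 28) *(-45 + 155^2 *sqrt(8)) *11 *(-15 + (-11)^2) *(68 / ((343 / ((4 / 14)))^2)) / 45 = -634304 / 5764801 + 6095661440 *sqrt(2) / 51883209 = 166.04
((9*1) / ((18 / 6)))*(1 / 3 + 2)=7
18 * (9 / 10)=81 / 5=16.20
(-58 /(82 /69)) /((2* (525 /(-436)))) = 20.27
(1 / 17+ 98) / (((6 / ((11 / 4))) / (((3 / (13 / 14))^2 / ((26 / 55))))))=992.36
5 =5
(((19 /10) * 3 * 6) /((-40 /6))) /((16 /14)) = -3591 /800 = -4.49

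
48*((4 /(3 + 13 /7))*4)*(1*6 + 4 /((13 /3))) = 241920 /221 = 1094.66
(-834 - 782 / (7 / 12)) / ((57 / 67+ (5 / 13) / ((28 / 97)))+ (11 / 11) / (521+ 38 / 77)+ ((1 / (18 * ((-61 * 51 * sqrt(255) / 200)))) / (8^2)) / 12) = -46641028383000506625240531805194240 / 46866450654749065339826815949011 - 389275052788696861187856000 * sqrt(255) / 46866450654749065339826815949011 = -995.19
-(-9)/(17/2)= 18/17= 1.06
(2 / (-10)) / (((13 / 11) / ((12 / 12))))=-11 / 65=-0.17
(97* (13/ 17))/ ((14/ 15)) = 18915/ 238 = 79.47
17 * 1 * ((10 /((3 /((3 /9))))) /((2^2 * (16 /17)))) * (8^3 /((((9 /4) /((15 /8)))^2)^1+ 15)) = 578000 /3699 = 156.26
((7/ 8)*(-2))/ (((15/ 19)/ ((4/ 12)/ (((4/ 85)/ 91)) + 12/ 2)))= -1038331/ 720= -1442.13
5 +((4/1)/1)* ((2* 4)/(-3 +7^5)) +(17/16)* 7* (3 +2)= 2835803/67216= 42.19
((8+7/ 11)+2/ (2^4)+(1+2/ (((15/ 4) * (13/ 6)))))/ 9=19081/ 17160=1.11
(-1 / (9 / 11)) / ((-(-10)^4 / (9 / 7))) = 11 / 70000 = 0.00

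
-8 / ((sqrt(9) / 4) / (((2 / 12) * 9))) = -16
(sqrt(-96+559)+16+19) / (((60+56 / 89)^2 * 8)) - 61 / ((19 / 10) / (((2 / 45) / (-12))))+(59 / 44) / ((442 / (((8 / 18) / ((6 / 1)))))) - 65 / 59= -295084805310505 / 300686097748608+7921 * sqrt(463) / 232934528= -0.98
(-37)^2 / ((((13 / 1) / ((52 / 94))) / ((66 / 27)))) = 60236 / 423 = 142.40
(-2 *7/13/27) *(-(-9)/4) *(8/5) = -28/195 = -0.14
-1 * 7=-7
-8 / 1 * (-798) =6384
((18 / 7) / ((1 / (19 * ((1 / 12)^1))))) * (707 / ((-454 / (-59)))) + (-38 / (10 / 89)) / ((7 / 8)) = -395219 / 31780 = -12.44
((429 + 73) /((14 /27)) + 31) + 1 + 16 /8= 7015 /7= 1002.14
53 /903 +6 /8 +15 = 57101 /3612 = 15.81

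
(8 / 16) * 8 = 4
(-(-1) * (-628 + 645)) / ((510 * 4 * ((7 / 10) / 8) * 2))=1 / 21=0.05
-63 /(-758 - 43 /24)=0.08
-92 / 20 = -4.60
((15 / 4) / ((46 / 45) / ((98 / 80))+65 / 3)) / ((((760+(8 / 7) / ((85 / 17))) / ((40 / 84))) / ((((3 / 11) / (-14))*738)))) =-8717625 / 5808686048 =-0.00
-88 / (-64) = 11 / 8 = 1.38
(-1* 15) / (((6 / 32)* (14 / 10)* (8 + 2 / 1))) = -40 / 7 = -5.71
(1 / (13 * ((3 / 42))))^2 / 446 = 98 / 37687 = 0.00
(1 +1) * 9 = 18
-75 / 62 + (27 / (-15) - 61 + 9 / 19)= -374227 / 5890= -63.54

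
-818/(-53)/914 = 409/24221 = 0.02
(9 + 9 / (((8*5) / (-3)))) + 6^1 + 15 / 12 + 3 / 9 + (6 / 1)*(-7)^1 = -3131 / 120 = -26.09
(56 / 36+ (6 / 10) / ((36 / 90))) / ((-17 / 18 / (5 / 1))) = -16.18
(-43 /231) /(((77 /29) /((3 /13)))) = -1247 /77077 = -0.02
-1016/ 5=-203.20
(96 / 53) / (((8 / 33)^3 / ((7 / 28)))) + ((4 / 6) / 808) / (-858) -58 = -11559094399 / 440915904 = -26.22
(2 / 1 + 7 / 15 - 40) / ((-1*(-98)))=-563 / 1470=-0.38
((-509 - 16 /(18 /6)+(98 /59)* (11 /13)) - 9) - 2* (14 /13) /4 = -1202195 /2301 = -522.47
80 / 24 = 10 / 3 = 3.33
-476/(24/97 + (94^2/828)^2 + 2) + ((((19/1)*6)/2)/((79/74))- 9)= 219489811323/5447277283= 40.29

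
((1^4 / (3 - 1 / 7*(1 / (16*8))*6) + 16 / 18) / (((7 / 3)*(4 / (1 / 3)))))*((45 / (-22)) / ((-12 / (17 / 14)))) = 17425 / 1927464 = 0.01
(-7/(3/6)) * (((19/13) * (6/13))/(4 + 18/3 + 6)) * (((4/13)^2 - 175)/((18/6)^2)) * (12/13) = 3931347/371293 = 10.59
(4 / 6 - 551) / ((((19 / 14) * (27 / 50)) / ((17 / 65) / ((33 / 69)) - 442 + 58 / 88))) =5603682595 / 16929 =331010.84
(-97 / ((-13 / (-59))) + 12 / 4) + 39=-5177 / 13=-398.23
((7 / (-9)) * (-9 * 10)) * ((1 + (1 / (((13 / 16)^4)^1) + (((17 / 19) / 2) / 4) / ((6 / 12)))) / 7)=38184545 / 1085318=35.18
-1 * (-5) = 5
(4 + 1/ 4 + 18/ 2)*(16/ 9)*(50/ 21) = 10600/ 189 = 56.08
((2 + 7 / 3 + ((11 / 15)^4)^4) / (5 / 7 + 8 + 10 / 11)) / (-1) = -2195197050555696228272 / 4867190591583251953125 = -0.45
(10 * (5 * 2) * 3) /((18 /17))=850 /3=283.33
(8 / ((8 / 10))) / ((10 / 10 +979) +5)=2 / 197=0.01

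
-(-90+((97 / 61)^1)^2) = 325481 / 3721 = 87.47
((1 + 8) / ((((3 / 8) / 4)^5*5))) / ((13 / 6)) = 67108864 / 585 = 114716.01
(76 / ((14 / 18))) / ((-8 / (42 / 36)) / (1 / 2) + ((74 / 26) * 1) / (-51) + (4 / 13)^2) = -5895396 / 825079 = -7.15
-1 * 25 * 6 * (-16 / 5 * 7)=3360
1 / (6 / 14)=7 / 3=2.33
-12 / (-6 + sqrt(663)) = 12 / (6 - sqrt(663)) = -0.61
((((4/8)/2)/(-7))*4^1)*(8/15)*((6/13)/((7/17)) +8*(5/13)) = -3056/9555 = -0.32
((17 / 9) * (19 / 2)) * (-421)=-7554.61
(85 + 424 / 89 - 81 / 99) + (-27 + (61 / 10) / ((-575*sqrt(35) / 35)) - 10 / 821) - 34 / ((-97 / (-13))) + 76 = 10398686105 / 77964623 - 61*sqrt(35) / 5750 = 133.31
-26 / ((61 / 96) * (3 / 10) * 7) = -8320 / 427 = -19.48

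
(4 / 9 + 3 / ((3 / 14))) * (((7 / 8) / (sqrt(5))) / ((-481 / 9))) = -7 * sqrt(5) / 148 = -0.11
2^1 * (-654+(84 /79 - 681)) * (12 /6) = -421524 /79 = -5335.75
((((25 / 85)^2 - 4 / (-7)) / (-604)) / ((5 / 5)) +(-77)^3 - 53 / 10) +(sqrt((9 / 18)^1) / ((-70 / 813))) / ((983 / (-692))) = -2789202488973 / 6109460 +140649 * sqrt(2) / 34405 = -456532.52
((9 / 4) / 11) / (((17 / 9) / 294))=31.84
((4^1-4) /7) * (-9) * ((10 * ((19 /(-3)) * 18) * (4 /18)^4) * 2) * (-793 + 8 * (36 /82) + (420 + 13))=0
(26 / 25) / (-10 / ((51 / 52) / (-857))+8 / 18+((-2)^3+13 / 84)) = 111384 / 935051375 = 0.00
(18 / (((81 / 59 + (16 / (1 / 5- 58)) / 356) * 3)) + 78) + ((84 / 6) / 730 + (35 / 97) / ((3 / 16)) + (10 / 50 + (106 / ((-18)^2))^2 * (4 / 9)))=73624007415804725 / 870630673297149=84.56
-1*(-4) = 4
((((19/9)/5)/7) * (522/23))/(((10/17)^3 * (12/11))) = 29777693/4830000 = 6.17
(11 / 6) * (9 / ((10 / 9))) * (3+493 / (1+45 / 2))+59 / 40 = 672211 / 1880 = 357.56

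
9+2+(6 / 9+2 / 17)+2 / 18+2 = 2126 / 153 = 13.90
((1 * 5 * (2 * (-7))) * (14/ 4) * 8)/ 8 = -245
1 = 1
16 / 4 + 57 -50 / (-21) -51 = 260 / 21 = 12.38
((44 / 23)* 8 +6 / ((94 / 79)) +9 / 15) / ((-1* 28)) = -8087 / 10810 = -0.75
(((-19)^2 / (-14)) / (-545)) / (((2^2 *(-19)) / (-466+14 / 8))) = 35283 / 122080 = 0.29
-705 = -705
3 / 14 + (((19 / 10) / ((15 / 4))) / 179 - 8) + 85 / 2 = 3262541 / 93975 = 34.72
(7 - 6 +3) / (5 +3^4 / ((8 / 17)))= 32 / 1417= 0.02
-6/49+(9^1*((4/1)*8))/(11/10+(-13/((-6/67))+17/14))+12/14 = 4078476/1517579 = 2.69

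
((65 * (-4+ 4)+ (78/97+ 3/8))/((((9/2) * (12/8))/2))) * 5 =1525/873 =1.75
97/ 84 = 1.15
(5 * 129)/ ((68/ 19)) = 12255/ 68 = 180.22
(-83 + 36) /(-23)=2.04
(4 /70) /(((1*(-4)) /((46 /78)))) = -23 /2730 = -0.01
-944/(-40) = 118/5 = 23.60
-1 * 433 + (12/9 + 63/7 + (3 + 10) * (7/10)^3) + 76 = -1026623/3000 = -342.21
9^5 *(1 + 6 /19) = 1476225 /19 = 77696.05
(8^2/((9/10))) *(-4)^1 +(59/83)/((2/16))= -208232/747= -278.76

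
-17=-17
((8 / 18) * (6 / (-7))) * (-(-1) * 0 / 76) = 0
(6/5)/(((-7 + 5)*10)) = -3/50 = -0.06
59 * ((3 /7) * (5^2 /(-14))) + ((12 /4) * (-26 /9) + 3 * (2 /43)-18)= -906181 /12642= -71.68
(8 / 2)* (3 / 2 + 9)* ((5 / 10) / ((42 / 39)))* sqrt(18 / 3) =39* sqrt(6) / 2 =47.77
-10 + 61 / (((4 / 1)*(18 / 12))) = 1 / 6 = 0.17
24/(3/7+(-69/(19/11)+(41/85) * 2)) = -135660/217927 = -0.62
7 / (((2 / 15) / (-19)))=-1995 / 2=-997.50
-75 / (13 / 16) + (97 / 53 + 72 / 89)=-5498563 / 61321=-89.67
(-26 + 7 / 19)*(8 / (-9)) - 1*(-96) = 118.78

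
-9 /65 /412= -9 /26780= -0.00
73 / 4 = 18.25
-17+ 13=-4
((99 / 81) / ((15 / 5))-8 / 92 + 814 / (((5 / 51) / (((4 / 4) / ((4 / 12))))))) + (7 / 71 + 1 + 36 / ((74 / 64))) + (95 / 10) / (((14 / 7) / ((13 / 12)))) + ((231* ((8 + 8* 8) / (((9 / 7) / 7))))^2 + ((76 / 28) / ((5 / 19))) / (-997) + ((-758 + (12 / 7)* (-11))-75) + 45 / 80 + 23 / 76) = 70950560975660132817383 / 8652835822680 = 8199688799.10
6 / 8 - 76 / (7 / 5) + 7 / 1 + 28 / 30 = -19153 / 420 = -45.60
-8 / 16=-1 / 2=-0.50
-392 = -392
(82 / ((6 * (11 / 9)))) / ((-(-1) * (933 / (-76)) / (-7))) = 21812 / 3421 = 6.38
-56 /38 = -28 /19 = -1.47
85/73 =1.16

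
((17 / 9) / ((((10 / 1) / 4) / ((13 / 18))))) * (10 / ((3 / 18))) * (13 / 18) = 5746 / 243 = 23.65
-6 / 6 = -1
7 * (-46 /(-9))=322 /9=35.78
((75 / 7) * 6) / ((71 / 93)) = 41850 / 497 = 84.21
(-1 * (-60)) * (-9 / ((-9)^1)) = 60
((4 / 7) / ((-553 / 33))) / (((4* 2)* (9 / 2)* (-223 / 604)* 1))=6644 / 2589699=0.00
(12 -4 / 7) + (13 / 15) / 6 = 7291 / 630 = 11.57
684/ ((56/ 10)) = 855/ 7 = 122.14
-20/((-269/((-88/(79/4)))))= -7040/21251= -0.33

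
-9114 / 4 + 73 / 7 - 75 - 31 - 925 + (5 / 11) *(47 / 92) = -23368977 / 7084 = -3298.84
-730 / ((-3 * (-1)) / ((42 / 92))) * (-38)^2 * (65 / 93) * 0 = 0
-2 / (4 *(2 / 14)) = -7 / 2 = -3.50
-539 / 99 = -49 / 9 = -5.44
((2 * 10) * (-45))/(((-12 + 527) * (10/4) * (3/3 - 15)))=36/721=0.05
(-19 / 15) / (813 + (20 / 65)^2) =-3211 / 2061195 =-0.00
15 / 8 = 1.88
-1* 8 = -8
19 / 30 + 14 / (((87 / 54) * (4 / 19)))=36461 / 870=41.91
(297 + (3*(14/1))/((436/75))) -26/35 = 2315567/7630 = 303.48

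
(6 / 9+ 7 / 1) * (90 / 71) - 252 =-17202 / 71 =-242.28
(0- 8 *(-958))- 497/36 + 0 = 275407/36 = 7650.19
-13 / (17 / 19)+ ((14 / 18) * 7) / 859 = -1908724 / 131427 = -14.52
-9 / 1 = -9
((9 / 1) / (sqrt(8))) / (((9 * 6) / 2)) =sqrt(2) / 12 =0.12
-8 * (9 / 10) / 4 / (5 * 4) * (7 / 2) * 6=-1.89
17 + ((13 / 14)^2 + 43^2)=365905 / 196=1866.86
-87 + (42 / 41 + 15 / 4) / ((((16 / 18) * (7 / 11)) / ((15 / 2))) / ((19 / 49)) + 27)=-86.82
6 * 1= 6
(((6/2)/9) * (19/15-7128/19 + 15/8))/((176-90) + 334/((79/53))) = -67007563/167552640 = -0.40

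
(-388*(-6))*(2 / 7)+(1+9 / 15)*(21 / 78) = 302836 / 455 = 665.57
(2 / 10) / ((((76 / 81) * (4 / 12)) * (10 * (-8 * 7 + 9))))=-243 / 178600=-0.00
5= 5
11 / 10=1.10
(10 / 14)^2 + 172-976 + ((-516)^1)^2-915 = 12962338 / 49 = 264537.51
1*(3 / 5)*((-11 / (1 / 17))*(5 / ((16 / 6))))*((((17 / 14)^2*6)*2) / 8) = -1459161 / 3136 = -465.29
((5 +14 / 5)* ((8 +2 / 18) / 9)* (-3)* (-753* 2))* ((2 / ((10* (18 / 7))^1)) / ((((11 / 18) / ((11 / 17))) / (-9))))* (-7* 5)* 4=280122024 / 85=3295553.22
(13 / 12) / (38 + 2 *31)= 13 / 1200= 0.01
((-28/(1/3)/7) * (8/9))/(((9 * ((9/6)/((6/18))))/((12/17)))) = -256/1377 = -0.19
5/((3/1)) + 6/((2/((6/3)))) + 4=35/3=11.67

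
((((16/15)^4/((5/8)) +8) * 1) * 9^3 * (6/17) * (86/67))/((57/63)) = 248616762912/67628125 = 3676.23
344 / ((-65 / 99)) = -34056 / 65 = -523.94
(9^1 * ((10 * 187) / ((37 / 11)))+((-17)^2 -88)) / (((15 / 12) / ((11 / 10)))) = 4236474 / 925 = 4579.97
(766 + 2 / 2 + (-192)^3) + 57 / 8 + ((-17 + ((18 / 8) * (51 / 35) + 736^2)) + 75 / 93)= -56727539257 / 8680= -6535430.79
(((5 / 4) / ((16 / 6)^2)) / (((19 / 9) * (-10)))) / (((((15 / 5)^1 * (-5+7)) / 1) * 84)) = -9 / 544768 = -0.00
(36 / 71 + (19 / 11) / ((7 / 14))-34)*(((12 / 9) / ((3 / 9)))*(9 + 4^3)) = -8771.22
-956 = -956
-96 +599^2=358705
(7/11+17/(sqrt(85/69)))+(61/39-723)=-705.48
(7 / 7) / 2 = 1 / 2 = 0.50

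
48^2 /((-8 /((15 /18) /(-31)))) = 240 /31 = 7.74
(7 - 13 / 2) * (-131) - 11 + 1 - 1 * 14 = -179 / 2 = -89.50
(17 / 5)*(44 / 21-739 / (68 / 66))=-510631 / 210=-2431.58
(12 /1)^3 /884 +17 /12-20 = -44099 /2652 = -16.63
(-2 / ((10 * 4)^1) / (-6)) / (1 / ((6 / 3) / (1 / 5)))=1 / 12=0.08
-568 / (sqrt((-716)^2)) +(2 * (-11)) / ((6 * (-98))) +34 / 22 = 457073 / 578886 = 0.79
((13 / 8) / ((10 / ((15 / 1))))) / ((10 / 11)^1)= 429 / 160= 2.68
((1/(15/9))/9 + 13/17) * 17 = 212/15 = 14.13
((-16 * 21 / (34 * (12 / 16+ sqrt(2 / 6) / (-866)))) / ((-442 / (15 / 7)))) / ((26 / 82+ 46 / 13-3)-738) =-0.00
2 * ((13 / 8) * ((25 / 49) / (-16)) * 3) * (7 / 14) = -975 / 6272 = -0.16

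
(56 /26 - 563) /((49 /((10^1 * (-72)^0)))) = -72910 /637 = -114.46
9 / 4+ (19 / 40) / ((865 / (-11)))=77641 / 34600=2.24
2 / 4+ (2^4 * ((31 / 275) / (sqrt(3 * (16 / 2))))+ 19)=124 * sqrt(6) / 825+ 39 / 2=19.87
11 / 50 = 0.22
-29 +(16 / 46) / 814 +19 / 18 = -4708511 / 168498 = -27.94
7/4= 1.75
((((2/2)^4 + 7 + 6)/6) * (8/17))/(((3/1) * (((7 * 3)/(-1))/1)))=-8/459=-0.02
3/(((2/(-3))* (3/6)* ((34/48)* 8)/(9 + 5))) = -378/17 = -22.24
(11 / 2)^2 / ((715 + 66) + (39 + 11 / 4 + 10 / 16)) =242 / 6587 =0.04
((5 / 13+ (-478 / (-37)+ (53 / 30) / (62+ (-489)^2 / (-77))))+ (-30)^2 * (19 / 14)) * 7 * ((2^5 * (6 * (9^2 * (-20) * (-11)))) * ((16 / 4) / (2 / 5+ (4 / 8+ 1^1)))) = 133334940392312693760 / 2141697233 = 62256671175.48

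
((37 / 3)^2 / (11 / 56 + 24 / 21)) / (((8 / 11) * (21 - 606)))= -0.27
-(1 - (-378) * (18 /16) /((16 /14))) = -11939 /32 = -373.09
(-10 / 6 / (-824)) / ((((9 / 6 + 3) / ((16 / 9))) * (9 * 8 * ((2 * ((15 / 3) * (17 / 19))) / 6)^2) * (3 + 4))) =361 / 506336670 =0.00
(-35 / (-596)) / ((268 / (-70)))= -1225 / 79864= -0.02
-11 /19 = -0.58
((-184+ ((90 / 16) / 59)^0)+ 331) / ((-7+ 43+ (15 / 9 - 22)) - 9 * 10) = -444 / 223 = -1.99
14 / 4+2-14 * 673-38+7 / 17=-321439 / 34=-9454.09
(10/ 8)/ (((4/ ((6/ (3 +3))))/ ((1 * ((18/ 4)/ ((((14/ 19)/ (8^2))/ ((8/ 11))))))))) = 6840/ 77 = 88.83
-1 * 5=-5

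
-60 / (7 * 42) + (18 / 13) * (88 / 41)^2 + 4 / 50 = 167433544 / 26769925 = 6.25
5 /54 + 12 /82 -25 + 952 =2052907 /2214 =927.24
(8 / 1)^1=8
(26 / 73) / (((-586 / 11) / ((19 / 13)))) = -209 / 21389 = -0.01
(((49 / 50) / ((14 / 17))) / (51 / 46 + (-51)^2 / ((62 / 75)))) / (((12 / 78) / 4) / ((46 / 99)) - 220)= -1492309 / 868028479725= -0.00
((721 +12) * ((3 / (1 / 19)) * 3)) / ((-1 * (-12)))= 41781 / 4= 10445.25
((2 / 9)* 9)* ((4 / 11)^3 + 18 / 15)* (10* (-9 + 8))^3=-3322400 / 1331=-2496.17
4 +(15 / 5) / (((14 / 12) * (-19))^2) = 70864 / 17689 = 4.01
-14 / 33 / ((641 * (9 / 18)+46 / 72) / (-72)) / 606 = 2016 / 12844271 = 0.00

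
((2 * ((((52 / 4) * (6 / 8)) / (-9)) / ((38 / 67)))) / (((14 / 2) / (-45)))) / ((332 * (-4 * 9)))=-4355 / 2119488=-0.00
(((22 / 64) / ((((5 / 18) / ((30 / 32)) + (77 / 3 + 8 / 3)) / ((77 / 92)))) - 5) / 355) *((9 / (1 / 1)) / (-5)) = 102201219 / 4039388800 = 0.03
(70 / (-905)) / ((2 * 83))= -7 / 15023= -0.00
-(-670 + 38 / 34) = 11371 / 17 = 668.88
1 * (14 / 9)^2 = 196 / 81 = 2.42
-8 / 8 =-1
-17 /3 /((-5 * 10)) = 17 /150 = 0.11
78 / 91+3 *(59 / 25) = 1389 / 175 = 7.94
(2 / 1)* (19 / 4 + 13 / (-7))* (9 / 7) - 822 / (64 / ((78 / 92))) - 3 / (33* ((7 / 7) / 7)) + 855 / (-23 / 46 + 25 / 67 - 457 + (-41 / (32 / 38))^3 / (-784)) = -40240707563935649 / 5878283691344064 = -6.85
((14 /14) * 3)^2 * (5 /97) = 45 /97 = 0.46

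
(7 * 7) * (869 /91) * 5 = 30415 /13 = 2339.62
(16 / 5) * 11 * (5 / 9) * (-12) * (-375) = 88000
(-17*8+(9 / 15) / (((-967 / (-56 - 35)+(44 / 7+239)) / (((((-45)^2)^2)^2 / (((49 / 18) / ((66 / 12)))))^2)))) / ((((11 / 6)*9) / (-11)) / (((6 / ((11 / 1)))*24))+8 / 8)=259385956042433661620714502999012 / 84870205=3056266401647476421445129.00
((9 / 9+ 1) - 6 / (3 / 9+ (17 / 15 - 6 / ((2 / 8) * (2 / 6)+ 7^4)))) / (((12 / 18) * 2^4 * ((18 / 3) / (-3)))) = 1991337 / 20249792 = 0.10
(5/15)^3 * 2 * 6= 0.44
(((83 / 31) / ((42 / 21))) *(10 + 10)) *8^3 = 424960 / 31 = 13708.39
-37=-37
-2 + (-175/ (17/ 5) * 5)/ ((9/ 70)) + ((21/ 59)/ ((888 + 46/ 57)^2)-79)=-48252637278551591/ 23169043428588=-2082.63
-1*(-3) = 3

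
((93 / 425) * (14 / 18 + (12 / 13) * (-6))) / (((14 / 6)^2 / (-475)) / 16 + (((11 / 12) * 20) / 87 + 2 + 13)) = -456677616 / 6667697959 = -0.07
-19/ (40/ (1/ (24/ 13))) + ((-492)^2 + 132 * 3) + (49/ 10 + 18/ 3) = 232771817/ 960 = 242470.64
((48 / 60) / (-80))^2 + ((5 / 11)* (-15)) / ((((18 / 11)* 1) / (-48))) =2000001 / 10000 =200.00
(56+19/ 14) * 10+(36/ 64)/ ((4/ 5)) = 257275/ 448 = 574.27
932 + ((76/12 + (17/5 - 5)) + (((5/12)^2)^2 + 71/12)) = 97737077/103680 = 942.68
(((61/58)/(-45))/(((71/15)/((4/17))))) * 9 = -366/35003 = -0.01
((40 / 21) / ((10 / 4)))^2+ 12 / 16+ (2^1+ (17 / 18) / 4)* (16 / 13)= 93623 / 22932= 4.08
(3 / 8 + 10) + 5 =123 / 8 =15.38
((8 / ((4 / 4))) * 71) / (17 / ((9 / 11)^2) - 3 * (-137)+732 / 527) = 3030777 / 2335961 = 1.30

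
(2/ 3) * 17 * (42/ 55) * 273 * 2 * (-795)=-41323464/ 11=-3756678.55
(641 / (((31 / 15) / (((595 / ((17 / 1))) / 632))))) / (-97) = -336525 / 1900424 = -0.18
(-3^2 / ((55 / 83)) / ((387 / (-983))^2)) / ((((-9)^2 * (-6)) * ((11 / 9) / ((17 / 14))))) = 1363433779 / 7611260580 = 0.18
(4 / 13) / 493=4 / 6409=0.00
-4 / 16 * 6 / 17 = -3 / 34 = -0.09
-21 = -21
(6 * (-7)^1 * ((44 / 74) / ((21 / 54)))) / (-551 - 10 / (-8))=3168 / 27121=0.12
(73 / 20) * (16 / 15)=292 / 75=3.89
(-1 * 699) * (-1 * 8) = 5592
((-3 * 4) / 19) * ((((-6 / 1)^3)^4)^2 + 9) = -56860576059859402860 / 19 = -2992661897887336992.63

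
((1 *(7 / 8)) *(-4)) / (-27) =7 / 54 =0.13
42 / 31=1.35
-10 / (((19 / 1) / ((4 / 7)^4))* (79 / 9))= -23040 / 3603901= -0.01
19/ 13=1.46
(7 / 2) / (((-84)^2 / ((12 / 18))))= 1 / 3024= 0.00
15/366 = 5/122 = 0.04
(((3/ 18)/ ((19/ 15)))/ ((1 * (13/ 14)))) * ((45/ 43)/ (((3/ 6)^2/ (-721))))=-4542300/ 10621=-427.67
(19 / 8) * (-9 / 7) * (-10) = 855 / 28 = 30.54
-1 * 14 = -14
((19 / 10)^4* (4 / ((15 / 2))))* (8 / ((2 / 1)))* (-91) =-23718422 / 9375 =-2529.97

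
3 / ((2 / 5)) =15 / 2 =7.50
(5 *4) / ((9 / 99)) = 220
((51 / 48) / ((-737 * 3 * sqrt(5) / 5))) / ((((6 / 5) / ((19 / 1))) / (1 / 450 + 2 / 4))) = -36499 * sqrt(5) / 9551520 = -0.01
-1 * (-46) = 46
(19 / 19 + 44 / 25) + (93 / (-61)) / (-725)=122154 / 44225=2.76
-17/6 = -2.83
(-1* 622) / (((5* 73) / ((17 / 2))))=-5287 / 365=-14.48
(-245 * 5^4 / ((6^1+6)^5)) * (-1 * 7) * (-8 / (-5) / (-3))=-214375 / 93312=-2.30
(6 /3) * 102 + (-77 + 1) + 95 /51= 6623 /51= 129.86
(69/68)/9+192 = 39191/204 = 192.11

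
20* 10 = 200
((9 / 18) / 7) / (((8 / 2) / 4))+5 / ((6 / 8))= 283 / 42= 6.74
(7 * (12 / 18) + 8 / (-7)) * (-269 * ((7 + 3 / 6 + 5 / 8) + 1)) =-726569 / 84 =-8649.63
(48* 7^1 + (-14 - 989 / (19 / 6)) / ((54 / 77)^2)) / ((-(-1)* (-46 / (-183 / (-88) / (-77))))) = -859307 / 4469256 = -0.19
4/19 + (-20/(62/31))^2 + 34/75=143446/1425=100.66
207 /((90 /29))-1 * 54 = 127 /10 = 12.70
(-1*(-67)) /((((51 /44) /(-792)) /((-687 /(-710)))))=-267336432 /6035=-44297.67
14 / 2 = 7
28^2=784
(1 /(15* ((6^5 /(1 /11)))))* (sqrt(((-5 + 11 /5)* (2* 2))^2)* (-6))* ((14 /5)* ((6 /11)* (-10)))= 196 /245025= 0.00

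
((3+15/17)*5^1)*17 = 330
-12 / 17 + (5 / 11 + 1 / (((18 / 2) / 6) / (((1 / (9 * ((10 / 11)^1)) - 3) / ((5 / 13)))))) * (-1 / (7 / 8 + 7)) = -1035268 / 7952175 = -0.13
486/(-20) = -243/10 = -24.30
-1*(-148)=148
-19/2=-9.50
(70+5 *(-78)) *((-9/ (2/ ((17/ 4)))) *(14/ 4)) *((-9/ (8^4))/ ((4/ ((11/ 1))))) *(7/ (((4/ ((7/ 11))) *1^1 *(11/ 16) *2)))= -104.83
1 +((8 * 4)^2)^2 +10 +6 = 1048593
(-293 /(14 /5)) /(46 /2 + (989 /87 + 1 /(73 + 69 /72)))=-3.04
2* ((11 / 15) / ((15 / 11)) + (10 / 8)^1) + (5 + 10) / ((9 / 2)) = 3109 / 450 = 6.91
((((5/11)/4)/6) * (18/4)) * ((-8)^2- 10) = 405/88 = 4.60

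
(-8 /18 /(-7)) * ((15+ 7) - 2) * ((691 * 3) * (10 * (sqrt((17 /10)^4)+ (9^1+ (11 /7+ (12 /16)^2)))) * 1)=18088998 /49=369163.22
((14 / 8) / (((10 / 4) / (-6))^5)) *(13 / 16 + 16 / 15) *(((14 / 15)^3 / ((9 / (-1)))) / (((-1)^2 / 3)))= 138604928 / 1953125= 70.97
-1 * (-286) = 286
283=283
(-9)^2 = 81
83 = 83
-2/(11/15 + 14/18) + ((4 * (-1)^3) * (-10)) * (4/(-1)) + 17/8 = -21651/136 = -159.20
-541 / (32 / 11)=-5951 / 32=-185.97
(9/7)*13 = 117/7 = 16.71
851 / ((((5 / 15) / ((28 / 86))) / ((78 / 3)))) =929292 / 43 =21611.44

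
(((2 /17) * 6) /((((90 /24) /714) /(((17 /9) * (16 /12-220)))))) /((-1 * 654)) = 1249024 /14715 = 84.88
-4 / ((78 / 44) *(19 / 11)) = -968 / 741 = -1.31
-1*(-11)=11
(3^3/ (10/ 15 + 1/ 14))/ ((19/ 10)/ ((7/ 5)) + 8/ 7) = 2268/ 155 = 14.63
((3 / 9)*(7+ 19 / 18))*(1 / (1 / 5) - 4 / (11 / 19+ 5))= 32915 / 2862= 11.50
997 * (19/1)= 18943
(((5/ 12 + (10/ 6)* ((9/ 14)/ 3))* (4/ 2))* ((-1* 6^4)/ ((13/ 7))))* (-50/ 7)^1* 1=7714.29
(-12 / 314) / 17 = -6 / 2669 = -0.00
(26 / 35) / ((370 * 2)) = 13 / 12950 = 0.00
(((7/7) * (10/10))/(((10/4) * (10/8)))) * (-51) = -408/25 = -16.32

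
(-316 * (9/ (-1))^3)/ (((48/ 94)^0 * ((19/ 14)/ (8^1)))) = 25800768/ 19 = 1357935.16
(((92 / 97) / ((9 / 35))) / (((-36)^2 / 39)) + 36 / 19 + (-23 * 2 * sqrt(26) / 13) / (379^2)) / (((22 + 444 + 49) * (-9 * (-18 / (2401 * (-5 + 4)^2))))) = 8626934659 / 149456168280-55223 * sqrt(26) / 77895796095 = 0.06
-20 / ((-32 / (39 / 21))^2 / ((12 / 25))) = -507 / 15680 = -0.03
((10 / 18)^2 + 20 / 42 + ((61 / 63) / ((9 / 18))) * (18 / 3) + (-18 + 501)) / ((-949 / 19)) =-5336986 / 538083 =-9.92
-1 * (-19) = 19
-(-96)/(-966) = -16/161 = -0.10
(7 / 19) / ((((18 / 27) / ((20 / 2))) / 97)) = 10185 / 19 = 536.05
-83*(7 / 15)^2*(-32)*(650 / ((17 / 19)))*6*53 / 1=6814860416 / 51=133624714.04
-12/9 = -4/3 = -1.33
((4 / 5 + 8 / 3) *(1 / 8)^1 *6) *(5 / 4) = 13 / 4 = 3.25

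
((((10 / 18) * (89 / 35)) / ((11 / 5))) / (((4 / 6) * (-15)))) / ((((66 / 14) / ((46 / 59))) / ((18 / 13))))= -4094 / 278421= -0.01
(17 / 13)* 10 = 170 / 13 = 13.08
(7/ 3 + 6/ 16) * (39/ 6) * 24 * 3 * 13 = 16477.50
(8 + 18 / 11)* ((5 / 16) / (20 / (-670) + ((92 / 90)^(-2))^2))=9937153910 / 2923656593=3.40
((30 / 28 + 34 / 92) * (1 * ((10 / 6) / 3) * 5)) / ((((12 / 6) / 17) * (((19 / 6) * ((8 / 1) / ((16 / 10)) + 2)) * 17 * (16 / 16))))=5800 / 64239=0.09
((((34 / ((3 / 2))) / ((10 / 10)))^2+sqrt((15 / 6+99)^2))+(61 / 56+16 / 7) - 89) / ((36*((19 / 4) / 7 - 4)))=-266945 / 60264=-4.43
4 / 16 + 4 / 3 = 19 / 12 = 1.58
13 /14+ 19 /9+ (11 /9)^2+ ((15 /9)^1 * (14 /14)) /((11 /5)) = 66001 /12474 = 5.29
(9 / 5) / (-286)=-9 / 1430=-0.01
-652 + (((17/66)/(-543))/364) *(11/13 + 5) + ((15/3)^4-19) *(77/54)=212.11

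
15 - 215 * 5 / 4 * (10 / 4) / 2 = -5135 / 16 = -320.94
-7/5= -1.40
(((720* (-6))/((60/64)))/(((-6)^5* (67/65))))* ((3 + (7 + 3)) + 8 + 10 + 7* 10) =105040/1809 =58.07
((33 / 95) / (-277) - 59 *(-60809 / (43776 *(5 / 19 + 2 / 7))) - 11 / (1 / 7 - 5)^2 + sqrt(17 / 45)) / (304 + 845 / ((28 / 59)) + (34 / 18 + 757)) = 84 *sqrt(85) / 3582715 + 18257125268249 / 348757414016320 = 0.05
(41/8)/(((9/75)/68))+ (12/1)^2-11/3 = 6089/2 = 3044.50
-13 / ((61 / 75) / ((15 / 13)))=-1125 / 61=-18.44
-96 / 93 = -32 / 31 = -1.03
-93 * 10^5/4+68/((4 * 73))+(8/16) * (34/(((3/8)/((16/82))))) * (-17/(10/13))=-104389640897/44895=-2325195.25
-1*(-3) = 3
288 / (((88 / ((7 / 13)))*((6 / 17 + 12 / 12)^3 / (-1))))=-1238076 / 1739881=-0.71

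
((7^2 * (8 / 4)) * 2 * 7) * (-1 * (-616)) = 845152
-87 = -87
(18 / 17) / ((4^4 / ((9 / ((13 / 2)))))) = 81 / 14144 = 0.01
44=44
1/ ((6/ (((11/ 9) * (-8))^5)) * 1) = -2638659584/ 177147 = -14895.31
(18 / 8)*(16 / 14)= 2.57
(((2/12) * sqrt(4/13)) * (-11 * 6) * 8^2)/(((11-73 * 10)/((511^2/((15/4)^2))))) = 10085.13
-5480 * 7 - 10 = -38370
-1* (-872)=872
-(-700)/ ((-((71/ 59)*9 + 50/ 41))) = -1693300/ 29149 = -58.09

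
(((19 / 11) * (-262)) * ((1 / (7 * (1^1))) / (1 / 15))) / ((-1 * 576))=12445 / 7392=1.68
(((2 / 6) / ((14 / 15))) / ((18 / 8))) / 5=2 / 63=0.03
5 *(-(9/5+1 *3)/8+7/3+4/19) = 554/57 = 9.72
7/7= 1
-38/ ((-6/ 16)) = 101.33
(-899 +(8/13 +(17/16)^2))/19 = -2986067/63232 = -47.22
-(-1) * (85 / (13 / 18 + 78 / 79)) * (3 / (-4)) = -10665 / 286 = -37.29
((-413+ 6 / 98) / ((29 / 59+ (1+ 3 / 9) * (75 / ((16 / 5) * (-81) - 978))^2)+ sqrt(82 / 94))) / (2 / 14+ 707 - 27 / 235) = 1309065193645658702848540 / 2825953027848189423720669 - 18702010321656451148990 * sqrt(1927) / 941984342616063141240223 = -0.41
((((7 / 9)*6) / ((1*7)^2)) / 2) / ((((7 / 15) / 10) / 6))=300 / 49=6.12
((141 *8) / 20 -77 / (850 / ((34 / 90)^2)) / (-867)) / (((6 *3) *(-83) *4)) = -291235577 / 30858570000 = -0.01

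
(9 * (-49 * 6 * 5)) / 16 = -6615 / 8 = -826.88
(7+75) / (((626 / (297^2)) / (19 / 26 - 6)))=-495469953 / 8138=-60883.50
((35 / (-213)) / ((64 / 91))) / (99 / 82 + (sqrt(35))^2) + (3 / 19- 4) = -1479760507 / 384497376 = -3.85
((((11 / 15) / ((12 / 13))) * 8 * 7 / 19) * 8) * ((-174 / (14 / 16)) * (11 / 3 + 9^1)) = -2123264 / 45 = -47183.64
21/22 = 0.95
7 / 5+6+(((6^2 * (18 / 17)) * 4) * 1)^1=13589 / 85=159.87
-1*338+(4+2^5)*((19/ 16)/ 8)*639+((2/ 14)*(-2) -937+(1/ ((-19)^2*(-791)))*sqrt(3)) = 479219/ 224 -sqrt(3)/ 285551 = 2139.37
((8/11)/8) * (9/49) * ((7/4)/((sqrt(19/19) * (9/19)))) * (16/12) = 19/231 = 0.08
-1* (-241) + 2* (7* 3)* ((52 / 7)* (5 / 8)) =436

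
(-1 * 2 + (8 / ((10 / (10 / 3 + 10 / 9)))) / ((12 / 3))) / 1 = -1.11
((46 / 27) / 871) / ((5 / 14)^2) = 9016 / 587925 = 0.02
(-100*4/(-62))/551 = 200/17081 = 0.01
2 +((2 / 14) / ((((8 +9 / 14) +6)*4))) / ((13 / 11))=10671 / 5330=2.00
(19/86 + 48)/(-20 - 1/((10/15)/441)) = -143/2021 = -0.07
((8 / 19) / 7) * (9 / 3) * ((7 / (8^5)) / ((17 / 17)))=3 / 77824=0.00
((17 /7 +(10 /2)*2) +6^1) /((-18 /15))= -215 /14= -15.36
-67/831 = -0.08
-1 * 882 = -882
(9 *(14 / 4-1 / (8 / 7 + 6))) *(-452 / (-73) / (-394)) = -170856 / 359525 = -0.48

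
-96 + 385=289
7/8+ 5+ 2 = 63/8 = 7.88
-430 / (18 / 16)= -3440 / 9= -382.22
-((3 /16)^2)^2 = -0.00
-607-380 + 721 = -266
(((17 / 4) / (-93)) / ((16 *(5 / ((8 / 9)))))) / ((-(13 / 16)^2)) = 544 / 707265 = 0.00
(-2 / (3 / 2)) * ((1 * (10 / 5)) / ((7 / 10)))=-80 / 21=-3.81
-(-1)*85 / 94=85 / 94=0.90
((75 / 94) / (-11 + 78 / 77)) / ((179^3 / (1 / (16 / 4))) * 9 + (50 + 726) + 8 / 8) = -0.00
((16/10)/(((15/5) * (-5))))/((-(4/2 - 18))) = -1/150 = -0.01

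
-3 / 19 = -0.16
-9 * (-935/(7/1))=8415/7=1202.14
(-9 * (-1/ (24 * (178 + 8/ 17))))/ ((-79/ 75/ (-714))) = 1365525/ 958744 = 1.42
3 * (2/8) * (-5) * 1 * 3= -45/4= -11.25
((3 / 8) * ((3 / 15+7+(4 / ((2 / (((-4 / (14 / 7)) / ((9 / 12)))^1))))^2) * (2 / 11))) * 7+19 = 5942 / 165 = 36.01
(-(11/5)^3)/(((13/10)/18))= -47916/325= -147.43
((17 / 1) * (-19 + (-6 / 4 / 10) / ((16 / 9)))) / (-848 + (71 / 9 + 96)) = 934371 / 2143040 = 0.44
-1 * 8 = -8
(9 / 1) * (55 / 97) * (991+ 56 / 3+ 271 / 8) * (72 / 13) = 37191825 / 1261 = 29493.91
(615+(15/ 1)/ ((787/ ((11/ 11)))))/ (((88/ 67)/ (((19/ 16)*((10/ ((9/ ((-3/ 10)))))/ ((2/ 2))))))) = -51346455/ 277024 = -185.35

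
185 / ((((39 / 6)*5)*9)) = 74 / 117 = 0.63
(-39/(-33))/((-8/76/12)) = -1482/11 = -134.73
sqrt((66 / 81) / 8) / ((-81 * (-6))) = sqrt(33) / 8748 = 0.00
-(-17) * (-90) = -1530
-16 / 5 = -3.20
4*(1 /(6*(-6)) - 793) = -28549 /9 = -3172.11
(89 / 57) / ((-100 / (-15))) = 89 / 380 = 0.23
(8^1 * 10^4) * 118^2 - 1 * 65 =1113919935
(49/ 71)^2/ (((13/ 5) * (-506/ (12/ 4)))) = -0.00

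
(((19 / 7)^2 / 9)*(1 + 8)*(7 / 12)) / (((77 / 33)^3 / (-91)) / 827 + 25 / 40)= 69859998 / 10156951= 6.88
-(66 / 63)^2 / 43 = -484 / 18963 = -0.03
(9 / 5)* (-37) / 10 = -333 / 50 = -6.66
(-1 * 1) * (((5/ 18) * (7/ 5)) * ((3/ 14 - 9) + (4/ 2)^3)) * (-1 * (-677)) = 7447/ 36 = 206.86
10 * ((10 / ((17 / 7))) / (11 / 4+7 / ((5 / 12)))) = 14000 / 6647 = 2.11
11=11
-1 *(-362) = 362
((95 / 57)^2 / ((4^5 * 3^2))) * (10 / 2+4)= 25 / 9216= 0.00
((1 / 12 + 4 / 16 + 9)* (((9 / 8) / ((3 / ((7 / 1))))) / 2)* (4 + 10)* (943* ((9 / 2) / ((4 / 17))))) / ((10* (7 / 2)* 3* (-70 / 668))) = -281103.58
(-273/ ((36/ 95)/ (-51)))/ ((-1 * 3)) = -146965/ 12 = -12247.08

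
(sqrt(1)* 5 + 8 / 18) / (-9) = -49 / 81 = -0.60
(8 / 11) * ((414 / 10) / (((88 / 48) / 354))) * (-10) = -58137.92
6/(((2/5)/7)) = 105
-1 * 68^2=-4624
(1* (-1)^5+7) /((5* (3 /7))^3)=686 /1125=0.61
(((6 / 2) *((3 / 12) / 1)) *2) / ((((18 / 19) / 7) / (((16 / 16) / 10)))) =133 / 120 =1.11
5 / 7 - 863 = -6036 / 7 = -862.29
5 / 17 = 0.29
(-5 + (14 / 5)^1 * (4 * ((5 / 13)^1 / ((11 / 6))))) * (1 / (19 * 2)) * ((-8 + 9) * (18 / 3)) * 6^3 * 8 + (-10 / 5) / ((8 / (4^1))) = -1967453 / 2717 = -724.13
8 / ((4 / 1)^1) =2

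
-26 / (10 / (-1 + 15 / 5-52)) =130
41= 41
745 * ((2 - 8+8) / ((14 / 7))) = 745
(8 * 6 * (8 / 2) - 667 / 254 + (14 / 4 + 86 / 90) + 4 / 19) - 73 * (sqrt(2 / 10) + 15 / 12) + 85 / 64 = 723563341 / 6949440 - 73 * sqrt(5) / 5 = 71.47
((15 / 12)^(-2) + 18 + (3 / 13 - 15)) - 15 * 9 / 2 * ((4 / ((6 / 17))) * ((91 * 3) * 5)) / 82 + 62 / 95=-6445798951 / 506350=-12729.93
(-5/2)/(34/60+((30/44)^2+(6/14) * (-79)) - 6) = 127050/1973117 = 0.06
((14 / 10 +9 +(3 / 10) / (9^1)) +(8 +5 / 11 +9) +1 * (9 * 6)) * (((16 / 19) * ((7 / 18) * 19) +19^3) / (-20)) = -151788191 / 5400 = -28108.92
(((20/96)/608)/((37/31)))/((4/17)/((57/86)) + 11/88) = 2635/4405664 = 0.00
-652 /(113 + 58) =-652 /171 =-3.81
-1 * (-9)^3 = 729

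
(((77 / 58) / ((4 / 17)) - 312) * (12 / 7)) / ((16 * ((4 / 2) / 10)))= -1066125 / 6496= -164.12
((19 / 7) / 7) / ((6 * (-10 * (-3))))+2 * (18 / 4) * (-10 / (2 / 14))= -5556581 / 8820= -630.00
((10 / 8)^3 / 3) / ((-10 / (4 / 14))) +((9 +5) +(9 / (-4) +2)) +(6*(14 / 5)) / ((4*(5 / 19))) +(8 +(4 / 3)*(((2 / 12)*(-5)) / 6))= 11341879 / 302400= 37.51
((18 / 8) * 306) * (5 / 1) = 6885 / 2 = 3442.50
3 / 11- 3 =-30 / 11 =-2.73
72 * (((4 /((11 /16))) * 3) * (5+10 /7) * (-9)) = -5598720 /77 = -72710.65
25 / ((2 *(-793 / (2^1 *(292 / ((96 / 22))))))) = -20075 / 9516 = -2.11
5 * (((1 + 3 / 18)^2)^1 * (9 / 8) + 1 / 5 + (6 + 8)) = 2517 / 32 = 78.66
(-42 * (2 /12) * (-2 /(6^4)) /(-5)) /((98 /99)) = -0.00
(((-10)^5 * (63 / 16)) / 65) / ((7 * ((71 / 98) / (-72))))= 79380000 / 923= 86002.17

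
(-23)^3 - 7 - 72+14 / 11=-12244.73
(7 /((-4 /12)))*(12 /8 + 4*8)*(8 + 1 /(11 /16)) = -73164 /11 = -6651.27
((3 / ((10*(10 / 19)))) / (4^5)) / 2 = 57 / 204800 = 0.00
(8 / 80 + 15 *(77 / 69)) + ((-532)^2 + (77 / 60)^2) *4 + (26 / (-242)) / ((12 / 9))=1132119.35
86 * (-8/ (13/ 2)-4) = -5848/ 13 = -449.85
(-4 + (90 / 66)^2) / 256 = -259 / 30976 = -0.01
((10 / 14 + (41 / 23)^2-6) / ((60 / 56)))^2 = 3.87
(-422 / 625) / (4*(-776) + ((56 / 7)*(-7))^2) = -211 / 10000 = -0.02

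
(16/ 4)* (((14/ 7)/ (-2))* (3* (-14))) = 168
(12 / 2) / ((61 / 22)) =132 / 61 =2.16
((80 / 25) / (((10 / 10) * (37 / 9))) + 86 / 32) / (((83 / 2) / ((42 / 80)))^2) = 4524219 / 8156576000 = 0.00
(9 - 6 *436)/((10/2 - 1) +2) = -869/2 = -434.50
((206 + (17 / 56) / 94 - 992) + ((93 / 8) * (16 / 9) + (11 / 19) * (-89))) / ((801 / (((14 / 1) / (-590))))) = 49019227 / 2025709776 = 0.02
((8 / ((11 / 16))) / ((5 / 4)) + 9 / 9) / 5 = 567 / 275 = 2.06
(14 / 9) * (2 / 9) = 28 / 81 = 0.35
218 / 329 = 0.66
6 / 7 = 0.86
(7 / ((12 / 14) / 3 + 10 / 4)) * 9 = 294 / 13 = 22.62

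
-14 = -14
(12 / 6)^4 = 16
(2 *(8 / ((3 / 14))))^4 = 2517630976 / 81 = 31081863.90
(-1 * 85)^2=7225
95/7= 13.57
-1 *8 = -8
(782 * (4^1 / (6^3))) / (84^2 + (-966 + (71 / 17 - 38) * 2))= 6647 / 2764260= 0.00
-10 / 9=-1.11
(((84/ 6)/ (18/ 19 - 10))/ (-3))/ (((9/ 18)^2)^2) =1064/ 129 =8.25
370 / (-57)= -370 / 57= -6.49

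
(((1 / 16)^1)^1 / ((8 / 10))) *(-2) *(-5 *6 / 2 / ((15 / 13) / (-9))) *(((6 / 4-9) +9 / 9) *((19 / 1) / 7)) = 144495 / 448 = 322.53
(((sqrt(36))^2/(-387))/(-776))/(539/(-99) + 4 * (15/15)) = -9/108446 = -0.00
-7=-7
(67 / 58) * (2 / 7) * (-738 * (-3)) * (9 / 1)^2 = 12015378 / 203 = 59189.05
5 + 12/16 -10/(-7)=201/28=7.18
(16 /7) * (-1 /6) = -8 /21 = -0.38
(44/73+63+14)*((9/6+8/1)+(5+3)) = 198275/146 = 1358.05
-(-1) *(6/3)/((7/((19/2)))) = 19/7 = 2.71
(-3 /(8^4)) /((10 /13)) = -39 /40960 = -0.00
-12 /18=-2 /3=-0.67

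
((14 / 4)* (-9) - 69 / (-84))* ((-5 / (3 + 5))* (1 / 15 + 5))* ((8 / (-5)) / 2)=-16321 / 210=-77.72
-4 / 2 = -2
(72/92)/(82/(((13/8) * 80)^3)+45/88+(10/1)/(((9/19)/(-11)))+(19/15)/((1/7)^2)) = -3915054000/848656588811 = -0.00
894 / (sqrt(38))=447 *sqrt(38) / 19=145.03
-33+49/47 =-1502/47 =-31.96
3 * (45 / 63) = 15 / 7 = 2.14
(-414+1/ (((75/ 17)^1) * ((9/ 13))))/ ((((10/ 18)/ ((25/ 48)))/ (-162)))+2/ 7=17591507/ 280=62826.81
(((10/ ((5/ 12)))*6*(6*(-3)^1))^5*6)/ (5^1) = -701982420492091392/ 5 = -140396484098418278.40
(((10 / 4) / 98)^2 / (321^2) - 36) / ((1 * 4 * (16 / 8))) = -142503229991 / 31667384448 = -4.50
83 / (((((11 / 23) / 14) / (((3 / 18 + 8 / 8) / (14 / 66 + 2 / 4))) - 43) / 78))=-14592396 / 96875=-150.63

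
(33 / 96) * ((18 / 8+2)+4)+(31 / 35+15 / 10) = 23393 / 4480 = 5.22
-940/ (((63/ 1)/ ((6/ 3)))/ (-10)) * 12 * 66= 1654400/ 7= 236342.86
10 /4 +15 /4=6.25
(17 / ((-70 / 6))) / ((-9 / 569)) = 9673 / 105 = 92.12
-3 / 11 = -0.27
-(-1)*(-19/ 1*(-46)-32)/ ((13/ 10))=8420/ 13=647.69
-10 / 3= -3.33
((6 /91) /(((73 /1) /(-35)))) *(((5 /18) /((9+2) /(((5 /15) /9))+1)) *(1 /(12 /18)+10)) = -575 /1696812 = -0.00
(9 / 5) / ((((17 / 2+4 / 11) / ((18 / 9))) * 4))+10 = 3283 / 325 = 10.10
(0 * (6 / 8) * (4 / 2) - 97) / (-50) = 97 / 50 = 1.94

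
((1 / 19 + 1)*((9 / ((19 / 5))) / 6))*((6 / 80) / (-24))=-0.00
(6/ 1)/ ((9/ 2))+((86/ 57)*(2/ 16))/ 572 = 57977/ 43472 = 1.33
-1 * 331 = -331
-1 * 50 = -50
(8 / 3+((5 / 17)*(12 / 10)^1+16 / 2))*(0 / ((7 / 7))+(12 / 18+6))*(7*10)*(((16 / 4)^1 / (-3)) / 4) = -786800 / 459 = -1714.16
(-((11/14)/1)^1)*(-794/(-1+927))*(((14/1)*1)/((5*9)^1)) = 4367/20835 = 0.21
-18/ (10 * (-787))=9/ 3935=0.00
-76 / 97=-0.78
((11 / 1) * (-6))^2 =4356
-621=-621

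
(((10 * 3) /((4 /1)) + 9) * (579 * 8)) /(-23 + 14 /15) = -1146420 /331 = -3463.50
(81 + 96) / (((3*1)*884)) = 59 / 884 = 0.07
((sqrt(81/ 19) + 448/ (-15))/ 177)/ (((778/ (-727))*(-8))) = -20356/ 1032795 + 2181*sqrt(19)/ 6977104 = -0.02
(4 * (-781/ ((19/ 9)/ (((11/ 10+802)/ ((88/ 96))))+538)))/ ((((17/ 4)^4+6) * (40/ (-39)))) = 1690787374848/ 99226499757245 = 0.02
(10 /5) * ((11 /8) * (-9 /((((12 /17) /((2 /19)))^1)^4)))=-918731 /75064896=-0.01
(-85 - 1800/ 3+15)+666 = -4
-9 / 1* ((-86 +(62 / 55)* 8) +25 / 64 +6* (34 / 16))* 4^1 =2022489 / 880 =2298.28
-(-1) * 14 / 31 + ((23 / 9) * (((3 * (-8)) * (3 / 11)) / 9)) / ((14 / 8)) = -13114 / 21483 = -0.61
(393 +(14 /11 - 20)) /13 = 4117 /143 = 28.79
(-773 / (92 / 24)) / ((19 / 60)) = -278280 / 437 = -636.80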